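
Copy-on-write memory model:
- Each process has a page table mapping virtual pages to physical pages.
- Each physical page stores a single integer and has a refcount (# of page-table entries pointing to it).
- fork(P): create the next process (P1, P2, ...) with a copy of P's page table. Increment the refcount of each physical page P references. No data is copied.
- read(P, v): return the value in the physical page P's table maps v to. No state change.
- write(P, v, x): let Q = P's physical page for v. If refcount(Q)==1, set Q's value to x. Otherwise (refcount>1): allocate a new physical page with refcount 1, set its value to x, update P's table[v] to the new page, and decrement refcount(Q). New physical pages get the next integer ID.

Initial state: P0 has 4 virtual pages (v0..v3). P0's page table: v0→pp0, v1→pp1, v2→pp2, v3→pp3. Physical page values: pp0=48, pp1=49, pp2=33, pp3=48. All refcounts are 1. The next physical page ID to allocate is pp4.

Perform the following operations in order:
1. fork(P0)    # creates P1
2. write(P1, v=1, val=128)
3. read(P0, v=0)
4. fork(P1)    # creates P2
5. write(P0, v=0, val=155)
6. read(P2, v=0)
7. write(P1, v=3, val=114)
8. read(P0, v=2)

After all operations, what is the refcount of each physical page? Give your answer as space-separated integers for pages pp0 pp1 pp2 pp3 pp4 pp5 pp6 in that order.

Op 1: fork(P0) -> P1. 4 ppages; refcounts: pp0:2 pp1:2 pp2:2 pp3:2
Op 2: write(P1, v1, 128). refcount(pp1)=2>1 -> COPY to pp4. 5 ppages; refcounts: pp0:2 pp1:1 pp2:2 pp3:2 pp4:1
Op 3: read(P0, v0) -> 48. No state change.
Op 4: fork(P1) -> P2. 5 ppages; refcounts: pp0:3 pp1:1 pp2:3 pp3:3 pp4:2
Op 5: write(P0, v0, 155). refcount(pp0)=3>1 -> COPY to pp5. 6 ppages; refcounts: pp0:2 pp1:1 pp2:3 pp3:3 pp4:2 pp5:1
Op 6: read(P2, v0) -> 48. No state change.
Op 7: write(P1, v3, 114). refcount(pp3)=3>1 -> COPY to pp6. 7 ppages; refcounts: pp0:2 pp1:1 pp2:3 pp3:2 pp4:2 pp5:1 pp6:1
Op 8: read(P0, v2) -> 33. No state change.

Answer: 2 1 3 2 2 1 1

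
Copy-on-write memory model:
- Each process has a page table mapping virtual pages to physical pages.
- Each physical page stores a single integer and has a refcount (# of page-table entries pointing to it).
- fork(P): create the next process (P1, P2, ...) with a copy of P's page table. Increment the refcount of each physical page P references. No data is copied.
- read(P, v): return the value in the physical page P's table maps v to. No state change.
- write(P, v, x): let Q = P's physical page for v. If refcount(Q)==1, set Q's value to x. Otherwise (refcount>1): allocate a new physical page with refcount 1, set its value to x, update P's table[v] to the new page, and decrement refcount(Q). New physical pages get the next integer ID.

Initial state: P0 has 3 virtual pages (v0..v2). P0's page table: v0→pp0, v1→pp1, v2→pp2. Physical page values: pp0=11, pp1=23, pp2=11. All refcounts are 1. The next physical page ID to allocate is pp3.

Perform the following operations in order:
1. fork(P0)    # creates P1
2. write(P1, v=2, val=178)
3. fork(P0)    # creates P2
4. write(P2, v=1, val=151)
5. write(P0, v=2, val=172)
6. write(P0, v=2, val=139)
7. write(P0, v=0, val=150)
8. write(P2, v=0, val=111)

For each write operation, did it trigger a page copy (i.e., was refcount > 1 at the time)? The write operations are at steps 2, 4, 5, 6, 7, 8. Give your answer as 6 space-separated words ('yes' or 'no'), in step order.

Op 1: fork(P0) -> P1. 3 ppages; refcounts: pp0:2 pp1:2 pp2:2
Op 2: write(P1, v2, 178). refcount(pp2)=2>1 -> COPY to pp3. 4 ppages; refcounts: pp0:2 pp1:2 pp2:1 pp3:1
Op 3: fork(P0) -> P2. 4 ppages; refcounts: pp0:3 pp1:3 pp2:2 pp3:1
Op 4: write(P2, v1, 151). refcount(pp1)=3>1 -> COPY to pp4. 5 ppages; refcounts: pp0:3 pp1:2 pp2:2 pp3:1 pp4:1
Op 5: write(P0, v2, 172). refcount(pp2)=2>1 -> COPY to pp5. 6 ppages; refcounts: pp0:3 pp1:2 pp2:1 pp3:1 pp4:1 pp5:1
Op 6: write(P0, v2, 139). refcount(pp5)=1 -> write in place. 6 ppages; refcounts: pp0:3 pp1:2 pp2:1 pp3:1 pp4:1 pp5:1
Op 7: write(P0, v0, 150). refcount(pp0)=3>1 -> COPY to pp6. 7 ppages; refcounts: pp0:2 pp1:2 pp2:1 pp3:1 pp4:1 pp5:1 pp6:1
Op 8: write(P2, v0, 111). refcount(pp0)=2>1 -> COPY to pp7. 8 ppages; refcounts: pp0:1 pp1:2 pp2:1 pp3:1 pp4:1 pp5:1 pp6:1 pp7:1

yes yes yes no yes yes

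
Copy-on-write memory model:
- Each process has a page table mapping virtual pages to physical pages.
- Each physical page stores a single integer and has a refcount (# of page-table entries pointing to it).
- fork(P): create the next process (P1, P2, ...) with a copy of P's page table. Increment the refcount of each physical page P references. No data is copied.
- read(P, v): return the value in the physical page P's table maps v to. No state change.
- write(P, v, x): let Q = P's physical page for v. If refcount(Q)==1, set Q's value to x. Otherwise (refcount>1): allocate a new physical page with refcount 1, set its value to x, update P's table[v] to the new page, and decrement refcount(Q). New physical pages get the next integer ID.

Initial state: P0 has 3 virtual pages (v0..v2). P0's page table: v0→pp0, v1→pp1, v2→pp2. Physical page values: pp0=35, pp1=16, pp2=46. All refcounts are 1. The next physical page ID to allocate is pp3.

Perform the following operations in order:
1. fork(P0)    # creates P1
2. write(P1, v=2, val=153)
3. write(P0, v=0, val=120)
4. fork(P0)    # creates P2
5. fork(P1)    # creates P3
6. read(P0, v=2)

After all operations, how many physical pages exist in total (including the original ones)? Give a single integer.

Answer: 5

Derivation:
Op 1: fork(P0) -> P1. 3 ppages; refcounts: pp0:2 pp1:2 pp2:2
Op 2: write(P1, v2, 153). refcount(pp2)=2>1 -> COPY to pp3. 4 ppages; refcounts: pp0:2 pp1:2 pp2:1 pp3:1
Op 3: write(P0, v0, 120). refcount(pp0)=2>1 -> COPY to pp4. 5 ppages; refcounts: pp0:1 pp1:2 pp2:1 pp3:1 pp4:1
Op 4: fork(P0) -> P2. 5 ppages; refcounts: pp0:1 pp1:3 pp2:2 pp3:1 pp4:2
Op 5: fork(P1) -> P3. 5 ppages; refcounts: pp0:2 pp1:4 pp2:2 pp3:2 pp4:2
Op 6: read(P0, v2) -> 46. No state change.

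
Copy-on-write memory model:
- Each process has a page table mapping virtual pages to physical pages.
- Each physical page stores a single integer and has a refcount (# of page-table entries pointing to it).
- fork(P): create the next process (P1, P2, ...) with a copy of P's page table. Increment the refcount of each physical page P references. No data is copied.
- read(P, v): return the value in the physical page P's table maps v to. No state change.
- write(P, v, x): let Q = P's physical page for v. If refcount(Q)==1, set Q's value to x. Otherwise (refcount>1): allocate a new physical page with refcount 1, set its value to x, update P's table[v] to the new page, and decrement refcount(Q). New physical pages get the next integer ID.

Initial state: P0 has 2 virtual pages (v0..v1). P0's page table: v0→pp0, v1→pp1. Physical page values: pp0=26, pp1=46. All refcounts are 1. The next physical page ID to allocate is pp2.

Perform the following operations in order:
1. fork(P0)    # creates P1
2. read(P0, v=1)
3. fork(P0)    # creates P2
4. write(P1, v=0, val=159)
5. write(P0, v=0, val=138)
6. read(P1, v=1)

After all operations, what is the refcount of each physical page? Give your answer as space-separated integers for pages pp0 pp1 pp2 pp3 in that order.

Op 1: fork(P0) -> P1. 2 ppages; refcounts: pp0:2 pp1:2
Op 2: read(P0, v1) -> 46. No state change.
Op 3: fork(P0) -> P2. 2 ppages; refcounts: pp0:3 pp1:3
Op 4: write(P1, v0, 159). refcount(pp0)=3>1 -> COPY to pp2. 3 ppages; refcounts: pp0:2 pp1:3 pp2:1
Op 5: write(P0, v0, 138). refcount(pp0)=2>1 -> COPY to pp3. 4 ppages; refcounts: pp0:1 pp1:3 pp2:1 pp3:1
Op 6: read(P1, v1) -> 46. No state change.

Answer: 1 3 1 1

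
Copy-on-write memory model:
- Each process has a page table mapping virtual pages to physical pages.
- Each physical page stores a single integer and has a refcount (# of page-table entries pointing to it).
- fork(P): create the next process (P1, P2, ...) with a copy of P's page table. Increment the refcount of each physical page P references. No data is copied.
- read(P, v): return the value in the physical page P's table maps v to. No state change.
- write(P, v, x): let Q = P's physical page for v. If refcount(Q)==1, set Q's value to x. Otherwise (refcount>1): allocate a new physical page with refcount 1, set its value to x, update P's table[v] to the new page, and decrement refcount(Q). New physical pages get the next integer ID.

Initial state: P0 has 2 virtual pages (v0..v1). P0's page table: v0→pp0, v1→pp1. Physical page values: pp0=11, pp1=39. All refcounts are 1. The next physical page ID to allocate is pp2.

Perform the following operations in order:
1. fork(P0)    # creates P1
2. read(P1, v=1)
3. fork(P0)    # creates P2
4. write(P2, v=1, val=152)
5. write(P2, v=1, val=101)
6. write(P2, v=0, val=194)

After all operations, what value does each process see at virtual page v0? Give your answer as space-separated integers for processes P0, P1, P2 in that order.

Op 1: fork(P0) -> P1. 2 ppages; refcounts: pp0:2 pp1:2
Op 2: read(P1, v1) -> 39. No state change.
Op 3: fork(P0) -> P2. 2 ppages; refcounts: pp0:3 pp1:3
Op 4: write(P2, v1, 152). refcount(pp1)=3>1 -> COPY to pp2. 3 ppages; refcounts: pp0:3 pp1:2 pp2:1
Op 5: write(P2, v1, 101). refcount(pp2)=1 -> write in place. 3 ppages; refcounts: pp0:3 pp1:2 pp2:1
Op 6: write(P2, v0, 194). refcount(pp0)=3>1 -> COPY to pp3. 4 ppages; refcounts: pp0:2 pp1:2 pp2:1 pp3:1
P0: v0 -> pp0 = 11
P1: v0 -> pp0 = 11
P2: v0 -> pp3 = 194

Answer: 11 11 194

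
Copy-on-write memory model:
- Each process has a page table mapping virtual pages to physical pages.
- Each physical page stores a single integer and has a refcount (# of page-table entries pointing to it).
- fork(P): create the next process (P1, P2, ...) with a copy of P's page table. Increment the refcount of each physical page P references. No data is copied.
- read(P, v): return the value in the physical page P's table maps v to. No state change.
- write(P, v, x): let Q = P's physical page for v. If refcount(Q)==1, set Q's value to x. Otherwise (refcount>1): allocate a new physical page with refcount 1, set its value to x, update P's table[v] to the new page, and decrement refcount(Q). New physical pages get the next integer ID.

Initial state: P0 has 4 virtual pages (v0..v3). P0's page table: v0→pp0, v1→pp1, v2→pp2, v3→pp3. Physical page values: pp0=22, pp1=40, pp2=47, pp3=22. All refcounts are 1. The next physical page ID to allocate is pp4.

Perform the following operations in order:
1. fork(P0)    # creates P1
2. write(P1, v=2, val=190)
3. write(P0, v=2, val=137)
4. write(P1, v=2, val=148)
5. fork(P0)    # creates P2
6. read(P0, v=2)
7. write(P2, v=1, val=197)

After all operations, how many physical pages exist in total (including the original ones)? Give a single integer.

Op 1: fork(P0) -> P1. 4 ppages; refcounts: pp0:2 pp1:2 pp2:2 pp3:2
Op 2: write(P1, v2, 190). refcount(pp2)=2>1 -> COPY to pp4. 5 ppages; refcounts: pp0:2 pp1:2 pp2:1 pp3:2 pp4:1
Op 3: write(P0, v2, 137). refcount(pp2)=1 -> write in place. 5 ppages; refcounts: pp0:2 pp1:2 pp2:1 pp3:2 pp4:1
Op 4: write(P1, v2, 148). refcount(pp4)=1 -> write in place. 5 ppages; refcounts: pp0:2 pp1:2 pp2:1 pp3:2 pp4:1
Op 5: fork(P0) -> P2. 5 ppages; refcounts: pp0:3 pp1:3 pp2:2 pp3:3 pp4:1
Op 6: read(P0, v2) -> 137. No state change.
Op 7: write(P2, v1, 197). refcount(pp1)=3>1 -> COPY to pp5. 6 ppages; refcounts: pp0:3 pp1:2 pp2:2 pp3:3 pp4:1 pp5:1

Answer: 6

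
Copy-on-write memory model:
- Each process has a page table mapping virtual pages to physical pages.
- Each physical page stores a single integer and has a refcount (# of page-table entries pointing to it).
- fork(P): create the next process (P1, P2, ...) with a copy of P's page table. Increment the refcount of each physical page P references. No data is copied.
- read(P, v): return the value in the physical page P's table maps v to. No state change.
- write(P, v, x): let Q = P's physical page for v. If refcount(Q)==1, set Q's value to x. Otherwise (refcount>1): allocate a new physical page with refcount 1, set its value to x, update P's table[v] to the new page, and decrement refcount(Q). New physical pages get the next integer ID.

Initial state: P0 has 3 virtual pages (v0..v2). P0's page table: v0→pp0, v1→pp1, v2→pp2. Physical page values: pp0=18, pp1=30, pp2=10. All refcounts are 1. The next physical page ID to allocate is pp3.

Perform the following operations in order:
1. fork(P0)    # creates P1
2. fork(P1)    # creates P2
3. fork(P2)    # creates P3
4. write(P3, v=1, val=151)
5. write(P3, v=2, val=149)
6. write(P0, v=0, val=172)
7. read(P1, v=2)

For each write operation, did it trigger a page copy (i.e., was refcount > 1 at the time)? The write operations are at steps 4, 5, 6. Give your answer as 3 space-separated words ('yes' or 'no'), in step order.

Op 1: fork(P0) -> P1. 3 ppages; refcounts: pp0:2 pp1:2 pp2:2
Op 2: fork(P1) -> P2. 3 ppages; refcounts: pp0:3 pp1:3 pp2:3
Op 3: fork(P2) -> P3. 3 ppages; refcounts: pp0:4 pp1:4 pp2:4
Op 4: write(P3, v1, 151). refcount(pp1)=4>1 -> COPY to pp3. 4 ppages; refcounts: pp0:4 pp1:3 pp2:4 pp3:1
Op 5: write(P3, v2, 149). refcount(pp2)=4>1 -> COPY to pp4. 5 ppages; refcounts: pp0:4 pp1:3 pp2:3 pp3:1 pp4:1
Op 6: write(P0, v0, 172). refcount(pp0)=4>1 -> COPY to pp5. 6 ppages; refcounts: pp0:3 pp1:3 pp2:3 pp3:1 pp4:1 pp5:1
Op 7: read(P1, v2) -> 10. No state change.

yes yes yes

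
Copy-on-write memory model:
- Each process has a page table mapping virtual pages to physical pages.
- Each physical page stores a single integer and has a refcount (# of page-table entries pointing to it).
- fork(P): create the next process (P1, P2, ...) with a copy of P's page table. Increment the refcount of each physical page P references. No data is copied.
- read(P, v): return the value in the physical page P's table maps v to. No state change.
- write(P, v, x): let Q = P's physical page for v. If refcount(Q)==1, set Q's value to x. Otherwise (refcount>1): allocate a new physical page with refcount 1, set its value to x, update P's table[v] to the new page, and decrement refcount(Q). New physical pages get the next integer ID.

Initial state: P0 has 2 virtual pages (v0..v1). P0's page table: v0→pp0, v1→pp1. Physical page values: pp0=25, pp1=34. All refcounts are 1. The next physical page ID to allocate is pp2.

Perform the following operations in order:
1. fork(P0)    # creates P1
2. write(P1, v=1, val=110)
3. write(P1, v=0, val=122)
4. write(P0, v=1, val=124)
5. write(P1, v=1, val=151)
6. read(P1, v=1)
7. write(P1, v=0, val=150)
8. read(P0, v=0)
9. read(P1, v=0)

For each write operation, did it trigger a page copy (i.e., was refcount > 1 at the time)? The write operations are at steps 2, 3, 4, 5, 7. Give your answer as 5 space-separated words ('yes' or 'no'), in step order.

Op 1: fork(P0) -> P1. 2 ppages; refcounts: pp0:2 pp1:2
Op 2: write(P1, v1, 110). refcount(pp1)=2>1 -> COPY to pp2. 3 ppages; refcounts: pp0:2 pp1:1 pp2:1
Op 3: write(P1, v0, 122). refcount(pp0)=2>1 -> COPY to pp3. 4 ppages; refcounts: pp0:1 pp1:1 pp2:1 pp3:1
Op 4: write(P0, v1, 124). refcount(pp1)=1 -> write in place. 4 ppages; refcounts: pp0:1 pp1:1 pp2:1 pp3:1
Op 5: write(P1, v1, 151). refcount(pp2)=1 -> write in place. 4 ppages; refcounts: pp0:1 pp1:1 pp2:1 pp3:1
Op 6: read(P1, v1) -> 151. No state change.
Op 7: write(P1, v0, 150). refcount(pp3)=1 -> write in place. 4 ppages; refcounts: pp0:1 pp1:1 pp2:1 pp3:1
Op 8: read(P0, v0) -> 25. No state change.
Op 9: read(P1, v0) -> 150. No state change.

yes yes no no no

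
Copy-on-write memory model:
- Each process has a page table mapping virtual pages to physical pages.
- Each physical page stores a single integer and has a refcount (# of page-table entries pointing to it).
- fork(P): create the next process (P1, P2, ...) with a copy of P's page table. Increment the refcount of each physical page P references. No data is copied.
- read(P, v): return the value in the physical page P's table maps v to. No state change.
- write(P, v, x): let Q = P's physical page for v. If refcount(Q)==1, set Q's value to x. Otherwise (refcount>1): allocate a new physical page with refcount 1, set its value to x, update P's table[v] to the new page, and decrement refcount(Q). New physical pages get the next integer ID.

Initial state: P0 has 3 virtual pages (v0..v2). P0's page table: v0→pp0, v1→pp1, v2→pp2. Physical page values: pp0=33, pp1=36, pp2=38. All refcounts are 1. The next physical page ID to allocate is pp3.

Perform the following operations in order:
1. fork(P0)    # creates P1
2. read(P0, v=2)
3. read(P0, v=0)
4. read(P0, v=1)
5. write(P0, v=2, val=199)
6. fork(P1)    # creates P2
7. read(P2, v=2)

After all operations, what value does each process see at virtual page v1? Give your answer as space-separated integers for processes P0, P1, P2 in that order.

Answer: 36 36 36

Derivation:
Op 1: fork(P0) -> P1. 3 ppages; refcounts: pp0:2 pp1:2 pp2:2
Op 2: read(P0, v2) -> 38. No state change.
Op 3: read(P0, v0) -> 33. No state change.
Op 4: read(P0, v1) -> 36. No state change.
Op 5: write(P0, v2, 199). refcount(pp2)=2>1 -> COPY to pp3. 4 ppages; refcounts: pp0:2 pp1:2 pp2:1 pp3:1
Op 6: fork(P1) -> P2. 4 ppages; refcounts: pp0:3 pp1:3 pp2:2 pp3:1
Op 7: read(P2, v2) -> 38. No state change.
P0: v1 -> pp1 = 36
P1: v1 -> pp1 = 36
P2: v1 -> pp1 = 36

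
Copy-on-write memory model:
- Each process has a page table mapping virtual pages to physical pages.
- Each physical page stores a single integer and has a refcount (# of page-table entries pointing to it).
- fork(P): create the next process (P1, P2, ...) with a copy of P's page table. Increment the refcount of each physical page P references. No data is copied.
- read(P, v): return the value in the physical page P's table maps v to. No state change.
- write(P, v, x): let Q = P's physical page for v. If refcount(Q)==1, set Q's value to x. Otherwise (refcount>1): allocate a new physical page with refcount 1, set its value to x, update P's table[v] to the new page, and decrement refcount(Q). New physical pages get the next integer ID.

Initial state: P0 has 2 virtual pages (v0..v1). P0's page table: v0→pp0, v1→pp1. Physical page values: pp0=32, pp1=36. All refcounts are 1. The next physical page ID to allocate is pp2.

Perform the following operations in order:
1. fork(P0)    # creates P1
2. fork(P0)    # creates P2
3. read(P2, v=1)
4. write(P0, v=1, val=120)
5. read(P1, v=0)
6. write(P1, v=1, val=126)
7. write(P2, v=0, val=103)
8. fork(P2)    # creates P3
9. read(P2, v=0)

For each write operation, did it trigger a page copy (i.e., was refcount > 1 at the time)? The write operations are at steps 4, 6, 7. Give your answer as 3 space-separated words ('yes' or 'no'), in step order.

Op 1: fork(P0) -> P1. 2 ppages; refcounts: pp0:2 pp1:2
Op 2: fork(P0) -> P2. 2 ppages; refcounts: pp0:3 pp1:3
Op 3: read(P2, v1) -> 36. No state change.
Op 4: write(P0, v1, 120). refcount(pp1)=3>1 -> COPY to pp2. 3 ppages; refcounts: pp0:3 pp1:2 pp2:1
Op 5: read(P1, v0) -> 32. No state change.
Op 6: write(P1, v1, 126). refcount(pp1)=2>1 -> COPY to pp3. 4 ppages; refcounts: pp0:3 pp1:1 pp2:1 pp3:1
Op 7: write(P2, v0, 103). refcount(pp0)=3>1 -> COPY to pp4. 5 ppages; refcounts: pp0:2 pp1:1 pp2:1 pp3:1 pp4:1
Op 8: fork(P2) -> P3. 5 ppages; refcounts: pp0:2 pp1:2 pp2:1 pp3:1 pp4:2
Op 9: read(P2, v0) -> 103. No state change.

yes yes yes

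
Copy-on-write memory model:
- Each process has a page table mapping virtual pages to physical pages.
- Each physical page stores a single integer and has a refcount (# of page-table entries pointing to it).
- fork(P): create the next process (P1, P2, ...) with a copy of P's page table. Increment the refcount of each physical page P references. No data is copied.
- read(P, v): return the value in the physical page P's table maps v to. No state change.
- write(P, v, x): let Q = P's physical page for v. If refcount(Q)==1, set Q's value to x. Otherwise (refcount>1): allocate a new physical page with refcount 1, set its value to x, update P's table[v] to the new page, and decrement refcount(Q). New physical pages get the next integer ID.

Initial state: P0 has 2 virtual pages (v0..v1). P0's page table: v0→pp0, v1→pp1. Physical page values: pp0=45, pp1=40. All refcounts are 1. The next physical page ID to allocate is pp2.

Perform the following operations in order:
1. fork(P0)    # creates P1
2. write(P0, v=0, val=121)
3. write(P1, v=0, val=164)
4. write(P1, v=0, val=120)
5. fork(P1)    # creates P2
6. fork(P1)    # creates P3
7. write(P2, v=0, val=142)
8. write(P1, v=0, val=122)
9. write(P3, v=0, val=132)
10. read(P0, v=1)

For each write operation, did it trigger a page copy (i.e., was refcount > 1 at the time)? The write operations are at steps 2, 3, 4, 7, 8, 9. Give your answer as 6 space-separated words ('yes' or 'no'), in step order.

Op 1: fork(P0) -> P1. 2 ppages; refcounts: pp0:2 pp1:2
Op 2: write(P0, v0, 121). refcount(pp0)=2>1 -> COPY to pp2. 3 ppages; refcounts: pp0:1 pp1:2 pp2:1
Op 3: write(P1, v0, 164). refcount(pp0)=1 -> write in place. 3 ppages; refcounts: pp0:1 pp1:2 pp2:1
Op 4: write(P1, v0, 120). refcount(pp0)=1 -> write in place. 3 ppages; refcounts: pp0:1 pp1:2 pp2:1
Op 5: fork(P1) -> P2. 3 ppages; refcounts: pp0:2 pp1:3 pp2:1
Op 6: fork(P1) -> P3. 3 ppages; refcounts: pp0:3 pp1:4 pp2:1
Op 7: write(P2, v0, 142). refcount(pp0)=3>1 -> COPY to pp3. 4 ppages; refcounts: pp0:2 pp1:4 pp2:1 pp3:1
Op 8: write(P1, v0, 122). refcount(pp0)=2>1 -> COPY to pp4. 5 ppages; refcounts: pp0:1 pp1:4 pp2:1 pp3:1 pp4:1
Op 9: write(P3, v0, 132). refcount(pp0)=1 -> write in place. 5 ppages; refcounts: pp0:1 pp1:4 pp2:1 pp3:1 pp4:1
Op 10: read(P0, v1) -> 40. No state change.

yes no no yes yes no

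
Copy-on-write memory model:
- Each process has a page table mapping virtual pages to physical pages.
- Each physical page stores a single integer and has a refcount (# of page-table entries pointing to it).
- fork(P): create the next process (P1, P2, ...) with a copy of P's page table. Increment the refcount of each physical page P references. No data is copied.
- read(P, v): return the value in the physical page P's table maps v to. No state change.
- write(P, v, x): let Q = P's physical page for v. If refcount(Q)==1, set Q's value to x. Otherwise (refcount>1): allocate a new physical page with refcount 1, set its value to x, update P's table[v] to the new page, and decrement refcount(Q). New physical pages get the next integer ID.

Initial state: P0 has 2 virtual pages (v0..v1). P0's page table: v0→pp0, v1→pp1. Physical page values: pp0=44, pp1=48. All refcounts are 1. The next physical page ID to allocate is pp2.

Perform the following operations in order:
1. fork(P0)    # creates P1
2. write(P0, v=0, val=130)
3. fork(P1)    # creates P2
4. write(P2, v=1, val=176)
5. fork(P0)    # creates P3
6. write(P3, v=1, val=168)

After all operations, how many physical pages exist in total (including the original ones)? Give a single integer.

Answer: 5

Derivation:
Op 1: fork(P0) -> P1. 2 ppages; refcounts: pp0:2 pp1:2
Op 2: write(P0, v0, 130). refcount(pp0)=2>1 -> COPY to pp2. 3 ppages; refcounts: pp0:1 pp1:2 pp2:1
Op 3: fork(P1) -> P2. 3 ppages; refcounts: pp0:2 pp1:3 pp2:1
Op 4: write(P2, v1, 176). refcount(pp1)=3>1 -> COPY to pp3. 4 ppages; refcounts: pp0:2 pp1:2 pp2:1 pp3:1
Op 5: fork(P0) -> P3. 4 ppages; refcounts: pp0:2 pp1:3 pp2:2 pp3:1
Op 6: write(P3, v1, 168). refcount(pp1)=3>1 -> COPY to pp4. 5 ppages; refcounts: pp0:2 pp1:2 pp2:2 pp3:1 pp4:1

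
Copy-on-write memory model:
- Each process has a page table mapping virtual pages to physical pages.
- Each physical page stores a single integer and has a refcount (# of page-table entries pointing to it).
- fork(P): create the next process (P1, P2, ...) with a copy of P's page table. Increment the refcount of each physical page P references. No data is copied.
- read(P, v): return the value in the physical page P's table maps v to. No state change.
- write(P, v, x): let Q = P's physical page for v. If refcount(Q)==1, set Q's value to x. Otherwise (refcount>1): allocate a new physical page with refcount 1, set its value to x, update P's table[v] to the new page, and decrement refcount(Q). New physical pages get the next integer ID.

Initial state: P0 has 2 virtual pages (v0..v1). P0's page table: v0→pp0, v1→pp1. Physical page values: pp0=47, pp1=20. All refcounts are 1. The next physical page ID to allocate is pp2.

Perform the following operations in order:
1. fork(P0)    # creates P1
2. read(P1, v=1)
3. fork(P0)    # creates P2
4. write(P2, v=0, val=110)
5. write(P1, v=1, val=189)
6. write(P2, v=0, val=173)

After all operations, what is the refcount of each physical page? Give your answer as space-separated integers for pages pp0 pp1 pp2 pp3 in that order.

Op 1: fork(P0) -> P1. 2 ppages; refcounts: pp0:2 pp1:2
Op 2: read(P1, v1) -> 20. No state change.
Op 3: fork(P0) -> P2. 2 ppages; refcounts: pp0:3 pp1:3
Op 4: write(P2, v0, 110). refcount(pp0)=3>1 -> COPY to pp2. 3 ppages; refcounts: pp0:2 pp1:3 pp2:1
Op 5: write(P1, v1, 189). refcount(pp1)=3>1 -> COPY to pp3. 4 ppages; refcounts: pp0:2 pp1:2 pp2:1 pp3:1
Op 6: write(P2, v0, 173). refcount(pp2)=1 -> write in place. 4 ppages; refcounts: pp0:2 pp1:2 pp2:1 pp3:1

Answer: 2 2 1 1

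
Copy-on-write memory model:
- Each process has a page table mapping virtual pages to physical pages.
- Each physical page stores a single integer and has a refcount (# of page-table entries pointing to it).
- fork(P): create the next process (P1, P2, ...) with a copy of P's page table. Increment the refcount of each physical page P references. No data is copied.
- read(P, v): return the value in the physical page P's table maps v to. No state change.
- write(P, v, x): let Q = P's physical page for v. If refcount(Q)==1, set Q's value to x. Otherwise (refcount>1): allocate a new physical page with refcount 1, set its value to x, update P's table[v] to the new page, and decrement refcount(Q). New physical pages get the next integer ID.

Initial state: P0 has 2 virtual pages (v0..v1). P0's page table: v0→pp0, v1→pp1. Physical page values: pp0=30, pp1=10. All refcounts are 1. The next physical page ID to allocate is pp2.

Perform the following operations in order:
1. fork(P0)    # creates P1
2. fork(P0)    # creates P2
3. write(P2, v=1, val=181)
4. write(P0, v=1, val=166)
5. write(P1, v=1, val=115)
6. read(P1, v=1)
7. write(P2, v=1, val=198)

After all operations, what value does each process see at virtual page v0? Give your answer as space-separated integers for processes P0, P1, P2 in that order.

Answer: 30 30 30

Derivation:
Op 1: fork(P0) -> P1. 2 ppages; refcounts: pp0:2 pp1:2
Op 2: fork(P0) -> P2. 2 ppages; refcounts: pp0:3 pp1:3
Op 3: write(P2, v1, 181). refcount(pp1)=3>1 -> COPY to pp2. 3 ppages; refcounts: pp0:3 pp1:2 pp2:1
Op 4: write(P0, v1, 166). refcount(pp1)=2>1 -> COPY to pp3. 4 ppages; refcounts: pp0:3 pp1:1 pp2:1 pp3:1
Op 5: write(P1, v1, 115). refcount(pp1)=1 -> write in place. 4 ppages; refcounts: pp0:3 pp1:1 pp2:1 pp3:1
Op 6: read(P1, v1) -> 115. No state change.
Op 7: write(P2, v1, 198). refcount(pp2)=1 -> write in place. 4 ppages; refcounts: pp0:3 pp1:1 pp2:1 pp3:1
P0: v0 -> pp0 = 30
P1: v0 -> pp0 = 30
P2: v0 -> pp0 = 30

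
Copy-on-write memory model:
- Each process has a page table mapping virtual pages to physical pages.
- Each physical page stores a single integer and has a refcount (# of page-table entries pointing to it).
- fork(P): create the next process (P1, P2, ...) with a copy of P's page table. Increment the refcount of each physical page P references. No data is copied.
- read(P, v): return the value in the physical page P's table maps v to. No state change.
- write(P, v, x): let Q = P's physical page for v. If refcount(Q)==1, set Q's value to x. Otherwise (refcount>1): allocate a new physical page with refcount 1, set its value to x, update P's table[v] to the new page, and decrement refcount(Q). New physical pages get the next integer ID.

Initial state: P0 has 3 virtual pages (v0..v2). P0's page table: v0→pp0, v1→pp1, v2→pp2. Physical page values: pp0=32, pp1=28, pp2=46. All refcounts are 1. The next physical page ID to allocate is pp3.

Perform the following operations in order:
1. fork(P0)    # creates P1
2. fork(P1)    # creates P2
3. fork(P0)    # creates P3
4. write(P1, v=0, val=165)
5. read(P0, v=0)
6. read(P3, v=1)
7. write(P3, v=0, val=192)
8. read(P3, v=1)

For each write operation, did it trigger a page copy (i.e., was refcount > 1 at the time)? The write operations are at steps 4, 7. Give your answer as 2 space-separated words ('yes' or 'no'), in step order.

Op 1: fork(P0) -> P1. 3 ppages; refcounts: pp0:2 pp1:2 pp2:2
Op 2: fork(P1) -> P2. 3 ppages; refcounts: pp0:3 pp1:3 pp2:3
Op 3: fork(P0) -> P3. 3 ppages; refcounts: pp0:4 pp1:4 pp2:4
Op 4: write(P1, v0, 165). refcount(pp0)=4>1 -> COPY to pp3. 4 ppages; refcounts: pp0:3 pp1:4 pp2:4 pp3:1
Op 5: read(P0, v0) -> 32. No state change.
Op 6: read(P3, v1) -> 28. No state change.
Op 7: write(P3, v0, 192). refcount(pp0)=3>1 -> COPY to pp4. 5 ppages; refcounts: pp0:2 pp1:4 pp2:4 pp3:1 pp4:1
Op 8: read(P3, v1) -> 28. No state change.

yes yes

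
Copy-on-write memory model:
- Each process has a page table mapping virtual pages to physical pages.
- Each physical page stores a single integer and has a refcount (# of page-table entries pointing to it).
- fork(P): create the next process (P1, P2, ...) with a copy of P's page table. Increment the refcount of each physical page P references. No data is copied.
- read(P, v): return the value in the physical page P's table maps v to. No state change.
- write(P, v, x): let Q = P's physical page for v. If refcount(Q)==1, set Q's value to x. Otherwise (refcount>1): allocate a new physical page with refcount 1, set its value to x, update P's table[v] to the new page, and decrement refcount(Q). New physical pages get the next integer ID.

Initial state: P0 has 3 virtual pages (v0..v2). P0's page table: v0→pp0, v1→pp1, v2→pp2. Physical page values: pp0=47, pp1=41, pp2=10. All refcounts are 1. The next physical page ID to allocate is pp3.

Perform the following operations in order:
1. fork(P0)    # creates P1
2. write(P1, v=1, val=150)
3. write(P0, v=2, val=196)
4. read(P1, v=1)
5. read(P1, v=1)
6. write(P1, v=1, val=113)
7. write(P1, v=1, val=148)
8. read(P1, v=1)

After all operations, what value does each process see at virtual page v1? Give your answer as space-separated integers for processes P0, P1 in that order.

Op 1: fork(P0) -> P1. 3 ppages; refcounts: pp0:2 pp1:2 pp2:2
Op 2: write(P1, v1, 150). refcount(pp1)=2>1 -> COPY to pp3. 4 ppages; refcounts: pp0:2 pp1:1 pp2:2 pp3:1
Op 3: write(P0, v2, 196). refcount(pp2)=2>1 -> COPY to pp4. 5 ppages; refcounts: pp0:2 pp1:1 pp2:1 pp3:1 pp4:1
Op 4: read(P1, v1) -> 150. No state change.
Op 5: read(P1, v1) -> 150. No state change.
Op 6: write(P1, v1, 113). refcount(pp3)=1 -> write in place. 5 ppages; refcounts: pp0:2 pp1:1 pp2:1 pp3:1 pp4:1
Op 7: write(P1, v1, 148). refcount(pp3)=1 -> write in place. 5 ppages; refcounts: pp0:2 pp1:1 pp2:1 pp3:1 pp4:1
Op 8: read(P1, v1) -> 148. No state change.
P0: v1 -> pp1 = 41
P1: v1 -> pp3 = 148

Answer: 41 148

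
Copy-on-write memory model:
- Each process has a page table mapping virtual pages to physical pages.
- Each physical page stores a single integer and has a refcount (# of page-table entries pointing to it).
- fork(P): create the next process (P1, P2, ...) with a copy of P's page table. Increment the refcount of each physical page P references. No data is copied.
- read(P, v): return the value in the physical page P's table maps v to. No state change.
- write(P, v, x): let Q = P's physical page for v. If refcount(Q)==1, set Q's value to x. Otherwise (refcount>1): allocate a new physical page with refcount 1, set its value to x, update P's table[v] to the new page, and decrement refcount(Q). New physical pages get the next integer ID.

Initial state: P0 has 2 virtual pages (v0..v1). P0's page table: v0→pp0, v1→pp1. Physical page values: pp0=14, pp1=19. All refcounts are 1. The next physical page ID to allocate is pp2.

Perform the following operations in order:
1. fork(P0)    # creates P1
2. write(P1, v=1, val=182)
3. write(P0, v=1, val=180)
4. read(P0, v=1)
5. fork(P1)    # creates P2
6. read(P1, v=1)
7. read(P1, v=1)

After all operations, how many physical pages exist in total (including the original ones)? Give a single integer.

Op 1: fork(P0) -> P1. 2 ppages; refcounts: pp0:2 pp1:2
Op 2: write(P1, v1, 182). refcount(pp1)=2>1 -> COPY to pp2. 3 ppages; refcounts: pp0:2 pp1:1 pp2:1
Op 3: write(P0, v1, 180). refcount(pp1)=1 -> write in place. 3 ppages; refcounts: pp0:2 pp1:1 pp2:1
Op 4: read(P0, v1) -> 180. No state change.
Op 5: fork(P1) -> P2. 3 ppages; refcounts: pp0:3 pp1:1 pp2:2
Op 6: read(P1, v1) -> 182. No state change.
Op 7: read(P1, v1) -> 182. No state change.

Answer: 3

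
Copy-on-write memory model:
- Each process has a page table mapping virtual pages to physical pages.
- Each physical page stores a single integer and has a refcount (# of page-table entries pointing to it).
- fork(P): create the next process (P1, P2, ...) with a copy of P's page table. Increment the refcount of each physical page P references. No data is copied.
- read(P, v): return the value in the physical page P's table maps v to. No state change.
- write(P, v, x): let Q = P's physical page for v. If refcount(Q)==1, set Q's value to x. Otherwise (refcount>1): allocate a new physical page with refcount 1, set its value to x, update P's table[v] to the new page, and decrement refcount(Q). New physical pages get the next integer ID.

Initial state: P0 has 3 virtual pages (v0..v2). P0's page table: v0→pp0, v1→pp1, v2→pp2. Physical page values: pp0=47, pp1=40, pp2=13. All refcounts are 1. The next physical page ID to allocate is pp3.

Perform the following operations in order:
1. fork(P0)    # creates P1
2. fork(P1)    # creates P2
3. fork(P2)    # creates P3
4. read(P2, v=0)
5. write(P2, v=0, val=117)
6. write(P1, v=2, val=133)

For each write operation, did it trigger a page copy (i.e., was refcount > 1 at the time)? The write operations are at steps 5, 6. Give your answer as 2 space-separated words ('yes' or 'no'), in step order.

Op 1: fork(P0) -> P1. 3 ppages; refcounts: pp0:2 pp1:2 pp2:2
Op 2: fork(P1) -> P2. 3 ppages; refcounts: pp0:3 pp1:3 pp2:3
Op 3: fork(P2) -> P3. 3 ppages; refcounts: pp0:4 pp1:4 pp2:4
Op 4: read(P2, v0) -> 47. No state change.
Op 5: write(P2, v0, 117). refcount(pp0)=4>1 -> COPY to pp3. 4 ppages; refcounts: pp0:3 pp1:4 pp2:4 pp3:1
Op 6: write(P1, v2, 133). refcount(pp2)=4>1 -> COPY to pp4. 5 ppages; refcounts: pp0:3 pp1:4 pp2:3 pp3:1 pp4:1

yes yes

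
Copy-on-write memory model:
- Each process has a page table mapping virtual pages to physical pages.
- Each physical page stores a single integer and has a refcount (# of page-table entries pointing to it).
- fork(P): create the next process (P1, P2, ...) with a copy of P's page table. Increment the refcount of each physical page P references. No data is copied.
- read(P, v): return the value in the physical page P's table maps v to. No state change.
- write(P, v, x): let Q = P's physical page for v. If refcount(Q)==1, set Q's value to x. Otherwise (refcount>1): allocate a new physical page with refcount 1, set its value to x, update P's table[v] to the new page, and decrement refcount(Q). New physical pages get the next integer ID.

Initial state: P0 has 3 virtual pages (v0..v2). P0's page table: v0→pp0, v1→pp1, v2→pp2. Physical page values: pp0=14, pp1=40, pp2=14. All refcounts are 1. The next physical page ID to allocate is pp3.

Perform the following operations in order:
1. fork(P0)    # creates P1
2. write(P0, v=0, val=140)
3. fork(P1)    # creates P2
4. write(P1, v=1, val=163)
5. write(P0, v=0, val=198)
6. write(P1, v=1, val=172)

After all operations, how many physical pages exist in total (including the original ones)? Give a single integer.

Answer: 5

Derivation:
Op 1: fork(P0) -> P1. 3 ppages; refcounts: pp0:2 pp1:2 pp2:2
Op 2: write(P0, v0, 140). refcount(pp0)=2>1 -> COPY to pp3. 4 ppages; refcounts: pp0:1 pp1:2 pp2:2 pp3:1
Op 3: fork(P1) -> P2. 4 ppages; refcounts: pp0:2 pp1:3 pp2:3 pp3:1
Op 4: write(P1, v1, 163). refcount(pp1)=3>1 -> COPY to pp4. 5 ppages; refcounts: pp0:2 pp1:2 pp2:3 pp3:1 pp4:1
Op 5: write(P0, v0, 198). refcount(pp3)=1 -> write in place. 5 ppages; refcounts: pp0:2 pp1:2 pp2:3 pp3:1 pp4:1
Op 6: write(P1, v1, 172). refcount(pp4)=1 -> write in place. 5 ppages; refcounts: pp0:2 pp1:2 pp2:3 pp3:1 pp4:1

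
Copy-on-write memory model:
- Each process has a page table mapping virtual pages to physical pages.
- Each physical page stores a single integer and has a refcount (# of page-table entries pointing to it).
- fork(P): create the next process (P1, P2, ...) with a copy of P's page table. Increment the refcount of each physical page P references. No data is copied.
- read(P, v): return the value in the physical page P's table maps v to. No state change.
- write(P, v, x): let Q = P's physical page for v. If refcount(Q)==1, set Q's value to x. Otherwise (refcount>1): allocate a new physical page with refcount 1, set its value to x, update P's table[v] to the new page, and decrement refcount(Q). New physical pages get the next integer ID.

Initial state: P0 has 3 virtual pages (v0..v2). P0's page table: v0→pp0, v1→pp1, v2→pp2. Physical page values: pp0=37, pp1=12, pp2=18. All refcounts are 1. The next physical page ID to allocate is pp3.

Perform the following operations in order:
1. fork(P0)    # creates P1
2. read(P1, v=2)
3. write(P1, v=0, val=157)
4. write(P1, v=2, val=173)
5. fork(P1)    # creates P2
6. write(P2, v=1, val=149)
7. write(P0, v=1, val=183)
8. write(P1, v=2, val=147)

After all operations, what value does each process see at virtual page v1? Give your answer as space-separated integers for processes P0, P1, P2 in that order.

Answer: 183 12 149

Derivation:
Op 1: fork(P0) -> P1. 3 ppages; refcounts: pp0:2 pp1:2 pp2:2
Op 2: read(P1, v2) -> 18. No state change.
Op 3: write(P1, v0, 157). refcount(pp0)=2>1 -> COPY to pp3. 4 ppages; refcounts: pp0:1 pp1:2 pp2:2 pp3:1
Op 4: write(P1, v2, 173). refcount(pp2)=2>1 -> COPY to pp4. 5 ppages; refcounts: pp0:1 pp1:2 pp2:1 pp3:1 pp4:1
Op 5: fork(P1) -> P2. 5 ppages; refcounts: pp0:1 pp1:3 pp2:1 pp3:2 pp4:2
Op 6: write(P2, v1, 149). refcount(pp1)=3>1 -> COPY to pp5. 6 ppages; refcounts: pp0:1 pp1:2 pp2:1 pp3:2 pp4:2 pp5:1
Op 7: write(P0, v1, 183). refcount(pp1)=2>1 -> COPY to pp6. 7 ppages; refcounts: pp0:1 pp1:1 pp2:1 pp3:2 pp4:2 pp5:1 pp6:1
Op 8: write(P1, v2, 147). refcount(pp4)=2>1 -> COPY to pp7. 8 ppages; refcounts: pp0:1 pp1:1 pp2:1 pp3:2 pp4:1 pp5:1 pp6:1 pp7:1
P0: v1 -> pp6 = 183
P1: v1 -> pp1 = 12
P2: v1 -> pp5 = 149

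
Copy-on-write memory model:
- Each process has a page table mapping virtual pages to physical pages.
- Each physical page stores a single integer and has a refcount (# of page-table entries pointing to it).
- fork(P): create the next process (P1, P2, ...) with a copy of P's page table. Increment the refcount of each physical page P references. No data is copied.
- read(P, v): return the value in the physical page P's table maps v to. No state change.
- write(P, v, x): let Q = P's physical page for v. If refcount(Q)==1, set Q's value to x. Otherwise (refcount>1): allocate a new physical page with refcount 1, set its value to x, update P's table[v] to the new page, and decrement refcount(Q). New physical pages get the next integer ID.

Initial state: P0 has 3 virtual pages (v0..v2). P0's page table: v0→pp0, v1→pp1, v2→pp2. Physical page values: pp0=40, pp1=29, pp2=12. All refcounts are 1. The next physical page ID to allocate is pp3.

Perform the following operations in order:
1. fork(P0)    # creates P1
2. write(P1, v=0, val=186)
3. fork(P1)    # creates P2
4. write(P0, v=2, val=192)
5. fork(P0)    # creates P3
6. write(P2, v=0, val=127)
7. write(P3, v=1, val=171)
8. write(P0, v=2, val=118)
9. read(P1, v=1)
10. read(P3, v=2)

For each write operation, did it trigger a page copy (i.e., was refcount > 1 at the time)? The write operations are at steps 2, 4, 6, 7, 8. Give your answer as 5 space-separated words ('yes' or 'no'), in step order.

Op 1: fork(P0) -> P1. 3 ppages; refcounts: pp0:2 pp1:2 pp2:2
Op 2: write(P1, v0, 186). refcount(pp0)=2>1 -> COPY to pp3. 4 ppages; refcounts: pp0:1 pp1:2 pp2:2 pp3:1
Op 3: fork(P1) -> P2. 4 ppages; refcounts: pp0:1 pp1:3 pp2:3 pp3:2
Op 4: write(P0, v2, 192). refcount(pp2)=3>1 -> COPY to pp4. 5 ppages; refcounts: pp0:1 pp1:3 pp2:2 pp3:2 pp4:1
Op 5: fork(P0) -> P3. 5 ppages; refcounts: pp0:2 pp1:4 pp2:2 pp3:2 pp4:2
Op 6: write(P2, v0, 127). refcount(pp3)=2>1 -> COPY to pp5. 6 ppages; refcounts: pp0:2 pp1:4 pp2:2 pp3:1 pp4:2 pp5:1
Op 7: write(P3, v1, 171). refcount(pp1)=4>1 -> COPY to pp6. 7 ppages; refcounts: pp0:2 pp1:3 pp2:2 pp3:1 pp4:2 pp5:1 pp6:1
Op 8: write(P0, v2, 118). refcount(pp4)=2>1 -> COPY to pp7. 8 ppages; refcounts: pp0:2 pp1:3 pp2:2 pp3:1 pp4:1 pp5:1 pp6:1 pp7:1
Op 9: read(P1, v1) -> 29. No state change.
Op 10: read(P3, v2) -> 192. No state change.

yes yes yes yes yes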